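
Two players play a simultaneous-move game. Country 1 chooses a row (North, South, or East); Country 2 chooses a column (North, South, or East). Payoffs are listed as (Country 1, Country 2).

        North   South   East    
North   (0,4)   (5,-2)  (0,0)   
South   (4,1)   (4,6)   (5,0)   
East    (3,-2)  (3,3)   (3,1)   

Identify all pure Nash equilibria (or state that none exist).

Find each player's best response to every opponent strategy; NE are the intersections.
Country 1's best responses — vs North: South (payoff 4); vs South: North (payoff 5); vs East: South (payoff 5).
Country 2's best responses — vs North: North (payoff 4); vs South: South (payoff 6); vs East: South (payoff 3).
No cell has both players best-responding. For instance, Country 1's best reply to North is South, but against South Country 2 prefers South over North.

No pure-strategy Nash equilibrium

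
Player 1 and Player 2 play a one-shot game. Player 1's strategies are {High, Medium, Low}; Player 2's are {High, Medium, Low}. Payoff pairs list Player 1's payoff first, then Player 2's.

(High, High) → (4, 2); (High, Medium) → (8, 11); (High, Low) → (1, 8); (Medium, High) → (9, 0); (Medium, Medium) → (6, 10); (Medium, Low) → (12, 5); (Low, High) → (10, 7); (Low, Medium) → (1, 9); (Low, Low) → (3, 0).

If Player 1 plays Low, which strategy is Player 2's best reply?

With Player 1 fixed at Low, Player 2's payoffs are: High → 7, Medium → 9, Low → 0.
The maximum is 9, achieved by Medium.

Medium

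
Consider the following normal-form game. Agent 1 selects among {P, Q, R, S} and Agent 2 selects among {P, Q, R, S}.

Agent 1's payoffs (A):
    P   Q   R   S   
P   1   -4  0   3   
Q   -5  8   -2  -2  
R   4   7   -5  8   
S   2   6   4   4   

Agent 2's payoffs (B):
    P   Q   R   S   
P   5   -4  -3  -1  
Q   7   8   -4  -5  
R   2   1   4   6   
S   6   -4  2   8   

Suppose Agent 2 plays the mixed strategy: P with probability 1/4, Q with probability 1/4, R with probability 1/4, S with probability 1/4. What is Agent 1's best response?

S

Compute Agent 1's expected payoff from each pure strategy against the given mix.
P: (1/4)·1 + (1/4)·(-4) + (1/4)·0 + (1/4)·3 = 0
Q: (1/4)·(-5) + (1/4)·8 + (1/4)·(-2) + (1/4)·(-2) = -1/4
R: (1/4)·4 + (1/4)·7 + (1/4)·(-5) + (1/4)·8 = 7/2
S: (1/4)·2 + (1/4)·6 + (1/4)·4 + (1/4)·4 = 4
Highest expected payoff is 4, from S.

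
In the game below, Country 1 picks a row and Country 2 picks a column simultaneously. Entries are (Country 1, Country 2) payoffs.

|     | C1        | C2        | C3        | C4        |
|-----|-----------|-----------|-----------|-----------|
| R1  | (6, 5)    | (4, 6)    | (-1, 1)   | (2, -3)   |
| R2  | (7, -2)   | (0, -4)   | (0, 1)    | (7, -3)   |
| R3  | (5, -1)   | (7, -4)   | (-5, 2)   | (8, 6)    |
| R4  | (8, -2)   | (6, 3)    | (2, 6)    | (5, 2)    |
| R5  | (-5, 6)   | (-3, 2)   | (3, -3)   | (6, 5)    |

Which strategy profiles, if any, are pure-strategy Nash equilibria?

Check mutual best responses: a cell is a NE iff neither player can gain by unilaterally deviating.
Country 1's best responses — vs C1: R4 (payoff 8); vs C2: R3 (payoff 7); vs C3: R5 (payoff 3); vs C4: R3 (payoff 8).
Country 2's best responses — vs R1: C2 (payoff 6); vs R2: C3 (payoff 1); vs R3: C4 (payoff 6); vs R4: C3 (payoff 6); vs R5: C1 (payoff 6).
The only mutual best response is (R3, C4); neither player gains by switching there.

(R3, C4)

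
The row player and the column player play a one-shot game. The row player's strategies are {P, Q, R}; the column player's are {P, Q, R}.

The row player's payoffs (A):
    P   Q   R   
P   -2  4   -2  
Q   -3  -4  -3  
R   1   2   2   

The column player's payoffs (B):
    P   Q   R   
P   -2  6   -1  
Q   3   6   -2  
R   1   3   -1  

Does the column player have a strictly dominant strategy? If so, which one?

Check whether one of the column player's strategies beats all alternatives regardless of what the opponent does.
Q strictly dominates: vs P: 6 > each of {-2, -1}; vs Q: 6 > each of {3, -2}; vs R: 3 > each of {1, -1}.

Q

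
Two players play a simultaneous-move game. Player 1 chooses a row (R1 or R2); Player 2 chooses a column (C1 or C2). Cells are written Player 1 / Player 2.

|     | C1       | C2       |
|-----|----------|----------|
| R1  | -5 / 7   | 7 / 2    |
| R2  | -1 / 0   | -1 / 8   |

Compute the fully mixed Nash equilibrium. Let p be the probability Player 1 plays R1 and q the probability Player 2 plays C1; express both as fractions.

In a mixed NE each player is indifferent between their pure strategies, so the opponent's mix sets the indifference.
Player 2 indifferent between C1 and C2: p·7 + (1−p)·0 = p·2 + (1−p)·8 ⟹ 0 + 7p = 8 + (-6)p ⟹ p = 8/13.
Player 1 indifferent between R1 and R2: q·(-5) + (1−q)·7 = q·(-1) + (1−q)·(-1) ⟹ 7 + (-12)q = (-1) + 0q ⟹ q = 2/3.

p = 8/13, q = 2/3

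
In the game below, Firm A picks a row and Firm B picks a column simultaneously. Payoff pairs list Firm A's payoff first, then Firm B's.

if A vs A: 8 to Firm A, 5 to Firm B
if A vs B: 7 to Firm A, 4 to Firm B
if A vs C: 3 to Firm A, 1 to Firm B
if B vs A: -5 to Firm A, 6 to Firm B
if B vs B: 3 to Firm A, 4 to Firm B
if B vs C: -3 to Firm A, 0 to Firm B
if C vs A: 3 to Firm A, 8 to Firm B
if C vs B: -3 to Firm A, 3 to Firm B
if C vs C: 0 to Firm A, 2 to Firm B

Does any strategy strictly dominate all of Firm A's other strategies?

Check whether one of Firm A's strategies beats all alternatives regardless of what the opponent does.
A strictly dominates: vs A: 8 > each of {-5, 3}; vs B: 7 > each of {3, -3}; vs C: 3 > each of {-3, 0}.

A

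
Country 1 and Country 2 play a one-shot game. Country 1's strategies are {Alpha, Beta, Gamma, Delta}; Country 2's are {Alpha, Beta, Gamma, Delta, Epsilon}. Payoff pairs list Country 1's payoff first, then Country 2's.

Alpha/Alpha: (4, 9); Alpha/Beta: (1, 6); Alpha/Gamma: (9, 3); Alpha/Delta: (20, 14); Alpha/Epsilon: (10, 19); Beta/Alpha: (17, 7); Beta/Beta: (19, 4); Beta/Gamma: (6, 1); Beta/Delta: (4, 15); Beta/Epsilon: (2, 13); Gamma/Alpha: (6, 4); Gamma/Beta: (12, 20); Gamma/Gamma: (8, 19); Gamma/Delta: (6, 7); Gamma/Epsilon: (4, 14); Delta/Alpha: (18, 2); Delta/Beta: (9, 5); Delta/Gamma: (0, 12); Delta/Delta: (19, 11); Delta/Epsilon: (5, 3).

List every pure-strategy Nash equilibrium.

(Alpha, Epsilon)

A profile is a Nash equilibrium when each player is best-responding to the other.
Country 1's best responses — vs Alpha: Delta (payoff 18); vs Beta: Beta (payoff 19); vs Gamma: Alpha (payoff 9); vs Delta: Alpha (payoff 20); vs Epsilon: Alpha (payoff 10).
Country 2's best responses — vs Alpha: Epsilon (payoff 19); vs Beta: Delta (payoff 15); vs Gamma: Beta (payoff 20); vs Delta: Gamma (payoff 12).
The only mutual best response is (Alpha, Epsilon); neither player gains by switching there.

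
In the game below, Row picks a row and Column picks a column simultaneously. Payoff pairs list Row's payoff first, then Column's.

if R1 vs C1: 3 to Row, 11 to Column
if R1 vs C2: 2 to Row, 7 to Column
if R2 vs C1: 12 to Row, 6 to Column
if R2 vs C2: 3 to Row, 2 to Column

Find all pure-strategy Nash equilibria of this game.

Find each player's best response to every opponent strategy; NE are the intersections.
Row's best responses — vs C1: R2 (payoff 12); vs C2: R2 (payoff 3).
Column's best responses — vs R1: C1 (payoff 11); vs R2: C1 (payoff 6).
The only mutual best response is (R2, C1); neither player gains by switching there.

(R2, C1)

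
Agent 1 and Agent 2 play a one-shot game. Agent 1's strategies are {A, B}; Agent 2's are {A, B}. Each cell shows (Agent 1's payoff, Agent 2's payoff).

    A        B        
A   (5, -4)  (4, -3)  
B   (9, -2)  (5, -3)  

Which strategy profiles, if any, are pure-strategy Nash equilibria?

(B, A)

Find each player's best response to every opponent strategy; NE are the intersections.
Agent 1's best responses — vs A: B (payoff 9); vs B: B (payoff 5).
Agent 2's best responses — vs A: B (payoff -3); vs B: A (payoff -2).
The only mutual best response is (B, A); neither player gains by switching there.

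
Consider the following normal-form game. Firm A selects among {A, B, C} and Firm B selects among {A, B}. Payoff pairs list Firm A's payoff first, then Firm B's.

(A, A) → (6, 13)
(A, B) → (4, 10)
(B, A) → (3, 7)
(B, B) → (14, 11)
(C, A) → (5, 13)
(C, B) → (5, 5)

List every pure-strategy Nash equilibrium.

Check mutual best responses: a cell is a NE iff neither player can gain by unilaterally deviating.
Firm A's best responses — vs A: A (payoff 6); vs B: B (payoff 14).
Firm B's best responses — vs A: A (payoff 13); vs B: B (payoff 11); vs C: A (payoff 13).
Mutual best responses occur at (A, A) and (B, B); at each, neither player gains by switching.

(A, A) and (B, B)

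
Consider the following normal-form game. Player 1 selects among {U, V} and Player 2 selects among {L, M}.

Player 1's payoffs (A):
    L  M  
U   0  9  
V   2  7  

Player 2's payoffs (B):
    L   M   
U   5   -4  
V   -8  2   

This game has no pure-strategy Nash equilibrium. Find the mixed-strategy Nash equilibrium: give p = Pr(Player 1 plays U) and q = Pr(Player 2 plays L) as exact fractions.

p = 10/19, q = 1/2

In a mixed NE each player is indifferent between their pure strategies, so the opponent's mix sets the indifference.
Player 2 indifferent between L and M: p·5 + (1−p)·(-8) = p·(-4) + (1−p)·2 ⟹ (-8) + 13p = 2 + (-6)p ⟹ p = 10/19.
Player 1 indifferent between U and V: q·0 + (1−q)·9 = q·2 + (1−q)·7 ⟹ 9 + (-9)q = 7 + (-5)q ⟹ q = 1/2.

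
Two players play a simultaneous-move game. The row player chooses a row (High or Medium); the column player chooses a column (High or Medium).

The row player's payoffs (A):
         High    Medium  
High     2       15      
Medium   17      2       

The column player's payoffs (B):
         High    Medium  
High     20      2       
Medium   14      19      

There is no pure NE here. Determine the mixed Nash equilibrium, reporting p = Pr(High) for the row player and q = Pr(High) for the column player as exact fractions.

In a mixed NE each player is indifferent between their pure strategies, so the opponent's mix sets the indifference.
The column player indifferent between High and Medium: p·20 + (1−p)·14 = p·2 + (1−p)·19 ⟹ 14 + 6p = 19 + (-17)p ⟹ p = 5/23.
The row player indifferent between High and Medium: q·2 + (1−q)·15 = q·17 + (1−q)·2 ⟹ 15 + (-13)q = 2 + 15q ⟹ q = 13/28.

p = 5/23, q = 13/28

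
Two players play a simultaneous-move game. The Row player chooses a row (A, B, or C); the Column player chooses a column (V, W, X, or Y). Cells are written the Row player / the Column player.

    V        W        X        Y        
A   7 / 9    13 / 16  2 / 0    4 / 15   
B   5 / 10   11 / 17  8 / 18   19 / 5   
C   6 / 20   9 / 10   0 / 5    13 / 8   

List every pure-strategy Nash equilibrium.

A profile is a Nash equilibrium when each player is best-responding to the other.
The Row player's best responses — vs V: A (payoff 7); vs W: A (payoff 13); vs X: B (payoff 8); vs Y: B (payoff 19).
The Column player's best responses — vs A: W (payoff 16); vs B: X (payoff 18); vs C: V (payoff 20).
Mutual best responses occur at (A, W) and (B, X); at each, neither player gains by switching.

(A, W) and (B, X)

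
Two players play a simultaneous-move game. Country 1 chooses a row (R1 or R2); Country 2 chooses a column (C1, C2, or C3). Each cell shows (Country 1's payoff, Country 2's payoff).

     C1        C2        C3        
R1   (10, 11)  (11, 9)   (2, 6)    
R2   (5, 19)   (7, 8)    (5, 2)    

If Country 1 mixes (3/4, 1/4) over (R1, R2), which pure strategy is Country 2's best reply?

C1

Country 2's best reply maximizes expected payoff against the mix.
C1: (3/4)·11 + (1/4)·19 = 13
C2: (3/4)·9 + (1/4)·8 = 35/4
C3: (3/4)·6 + (1/4)·2 = 5
Highest expected payoff is 13, from C1.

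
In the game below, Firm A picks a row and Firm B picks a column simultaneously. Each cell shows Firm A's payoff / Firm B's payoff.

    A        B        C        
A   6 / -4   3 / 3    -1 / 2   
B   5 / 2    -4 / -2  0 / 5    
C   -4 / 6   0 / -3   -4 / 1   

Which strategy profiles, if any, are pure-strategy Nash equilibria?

(A, B) and (B, C)

A profile is a Nash equilibrium when each player is best-responding to the other.
Firm A's best responses — vs A: A (payoff 6); vs B: A (payoff 3); vs C: B (payoff 0).
Firm B's best responses — vs A: B (payoff 3); vs B: C (payoff 5); vs C: A (payoff 6).
Mutual best responses occur at (A, B) and (B, C); at each, neither player gains by switching.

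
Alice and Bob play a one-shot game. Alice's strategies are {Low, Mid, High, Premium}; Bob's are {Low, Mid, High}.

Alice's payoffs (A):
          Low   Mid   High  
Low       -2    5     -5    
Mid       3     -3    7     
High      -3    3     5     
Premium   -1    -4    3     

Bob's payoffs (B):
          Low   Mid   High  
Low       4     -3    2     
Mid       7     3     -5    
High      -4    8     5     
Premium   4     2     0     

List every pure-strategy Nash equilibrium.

Find each player's best response to every opponent strategy; NE are the intersections.
Alice's best responses — vs Low: Mid (payoff 3); vs Mid: Low (payoff 5); vs High: Mid (payoff 7).
Bob's best responses — vs Low: Low (payoff 4); vs Mid: Low (payoff 7); vs High: Mid (payoff 8); vs Premium: Low (payoff 4).
The only mutual best response is (Mid, Low); neither player gains by switching there.

(Mid, Low)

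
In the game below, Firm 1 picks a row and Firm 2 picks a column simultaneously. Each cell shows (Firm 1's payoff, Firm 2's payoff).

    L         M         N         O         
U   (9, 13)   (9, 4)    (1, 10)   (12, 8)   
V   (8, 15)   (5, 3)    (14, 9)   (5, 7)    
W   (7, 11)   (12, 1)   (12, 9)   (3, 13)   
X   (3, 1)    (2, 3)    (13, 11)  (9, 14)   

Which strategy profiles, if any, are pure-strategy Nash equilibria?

(U, L)

Check mutual best responses: a cell is a NE iff neither player can gain by unilaterally deviating.
Firm 1's best responses — vs L: U (payoff 9); vs M: W (payoff 12); vs N: V (payoff 14); vs O: U (payoff 12).
Firm 2's best responses — vs U: L (payoff 13); vs V: L (payoff 15); vs W: O (payoff 13); vs X: O (payoff 14).
The only mutual best response is (U, L); neither player gains by switching there.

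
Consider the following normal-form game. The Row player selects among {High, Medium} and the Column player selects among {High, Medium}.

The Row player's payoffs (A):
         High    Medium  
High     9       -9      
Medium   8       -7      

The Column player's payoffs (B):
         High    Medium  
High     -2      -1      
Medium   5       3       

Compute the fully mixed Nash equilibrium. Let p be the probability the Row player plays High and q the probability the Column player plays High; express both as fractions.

Each player's mixing probability is pinned down by making the *other* player indifferent.
The Column player indifferent between High and Medium: p·(-2) + (1−p)·5 = p·(-1) + (1−p)·3 ⟹ 5 + (-7)p = 3 + (-4)p ⟹ p = 2/3.
The Row player indifferent between High and Medium: q·9 + (1−q)·(-9) = q·8 + (1−q)·(-7) ⟹ (-9) + 18q = (-7) + 15q ⟹ q = 2/3.

p = 2/3, q = 2/3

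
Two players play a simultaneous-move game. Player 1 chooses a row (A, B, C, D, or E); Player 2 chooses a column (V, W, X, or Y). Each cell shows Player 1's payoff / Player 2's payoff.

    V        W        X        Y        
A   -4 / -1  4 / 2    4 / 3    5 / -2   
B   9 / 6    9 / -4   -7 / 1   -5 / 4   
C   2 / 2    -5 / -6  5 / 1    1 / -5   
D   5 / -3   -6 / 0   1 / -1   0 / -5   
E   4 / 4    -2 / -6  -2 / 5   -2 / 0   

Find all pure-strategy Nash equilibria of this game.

Check mutual best responses: a cell is a NE iff neither player can gain by unilaterally deviating.
Player 1's best responses — vs V: B (payoff 9); vs W: B (payoff 9); vs X: C (payoff 5); vs Y: A (payoff 5).
Player 2's best responses — vs A: X (payoff 3); vs B: V (payoff 6); vs C: V (payoff 2); vs D: W (payoff 0); vs E: X (payoff 5).
The only mutual best response is (B, V); neither player gains by switching there.

(B, V)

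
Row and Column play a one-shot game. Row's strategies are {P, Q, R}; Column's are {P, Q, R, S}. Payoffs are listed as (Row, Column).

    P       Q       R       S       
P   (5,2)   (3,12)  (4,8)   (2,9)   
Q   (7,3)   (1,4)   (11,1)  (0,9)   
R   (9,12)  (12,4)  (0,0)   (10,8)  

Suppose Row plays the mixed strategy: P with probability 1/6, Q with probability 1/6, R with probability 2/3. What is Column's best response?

Column's best reply maximizes expected payoff against the mix.
P: (1/6)·2 + (1/6)·3 + (2/3)·12 = 53/6
Q: (1/6)·12 + (1/6)·4 + (2/3)·4 = 16/3
R: (1/6)·8 + (1/6)·1 + (2/3)·0 = 3/2
S: (1/6)·9 + (1/6)·9 + (2/3)·8 = 25/3
Highest expected payoff is 53/6, from P.

P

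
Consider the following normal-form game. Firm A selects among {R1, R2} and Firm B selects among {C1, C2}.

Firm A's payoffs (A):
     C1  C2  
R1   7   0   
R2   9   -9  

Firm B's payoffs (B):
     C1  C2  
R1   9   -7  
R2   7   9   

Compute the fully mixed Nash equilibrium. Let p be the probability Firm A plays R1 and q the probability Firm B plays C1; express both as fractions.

In a mixed NE each player is indifferent between their pure strategies, so the opponent's mix sets the indifference.
Firm B indifferent between C1 and C2: p·9 + (1−p)·7 = p·(-7) + (1−p)·9 ⟹ 7 + 2p = 9 + (-16)p ⟹ p = 1/9.
Firm A indifferent between R1 and R2: q·7 + (1−q)·0 = q·9 + (1−q)·(-9) ⟹ 0 + 7q = (-9) + 18q ⟹ q = 9/11.

p = 1/9, q = 9/11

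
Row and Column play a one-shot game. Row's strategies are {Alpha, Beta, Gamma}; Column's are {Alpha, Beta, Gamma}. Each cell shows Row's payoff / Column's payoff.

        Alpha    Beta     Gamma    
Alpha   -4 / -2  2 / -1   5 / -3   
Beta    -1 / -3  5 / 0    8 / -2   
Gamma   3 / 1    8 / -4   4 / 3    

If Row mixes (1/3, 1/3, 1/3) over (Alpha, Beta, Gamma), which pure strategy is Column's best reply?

Gamma

Column's best reply maximizes expected payoff against the mix.
Alpha: (1/3)·(-2) + (1/3)·(-3) + (1/3)·1 = -4/3
Beta: (1/3)·(-1) + (1/3)·0 + (1/3)·(-4) = -5/3
Gamma: (1/3)·(-3) + (1/3)·(-2) + (1/3)·3 = -2/3
Highest expected payoff is -2/3, from Gamma.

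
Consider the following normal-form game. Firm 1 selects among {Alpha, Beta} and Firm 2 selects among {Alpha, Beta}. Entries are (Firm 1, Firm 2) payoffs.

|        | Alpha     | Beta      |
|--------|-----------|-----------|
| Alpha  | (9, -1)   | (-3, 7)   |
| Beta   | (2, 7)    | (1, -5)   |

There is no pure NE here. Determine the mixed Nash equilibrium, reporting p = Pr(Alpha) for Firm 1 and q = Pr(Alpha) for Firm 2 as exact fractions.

p = 3/5, q = 4/11

Each player's mixing probability is pinned down by making the *other* player indifferent.
Firm 2 indifferent between Alpha and Beta: p·(-1) + (1−p)·7 = p·7 + (1−p)·(-5) ⟹ 7 + (-8)p = (-5) + 12p ⟹ p = 3/5.
Firm 1 indifferent between Alpha and Beta: q·9 + (1−q)·(-3) = q·2 + (1−q)·1 ⟹ (-3) + 12q = 1 + 1q ⟹ q = 4/11.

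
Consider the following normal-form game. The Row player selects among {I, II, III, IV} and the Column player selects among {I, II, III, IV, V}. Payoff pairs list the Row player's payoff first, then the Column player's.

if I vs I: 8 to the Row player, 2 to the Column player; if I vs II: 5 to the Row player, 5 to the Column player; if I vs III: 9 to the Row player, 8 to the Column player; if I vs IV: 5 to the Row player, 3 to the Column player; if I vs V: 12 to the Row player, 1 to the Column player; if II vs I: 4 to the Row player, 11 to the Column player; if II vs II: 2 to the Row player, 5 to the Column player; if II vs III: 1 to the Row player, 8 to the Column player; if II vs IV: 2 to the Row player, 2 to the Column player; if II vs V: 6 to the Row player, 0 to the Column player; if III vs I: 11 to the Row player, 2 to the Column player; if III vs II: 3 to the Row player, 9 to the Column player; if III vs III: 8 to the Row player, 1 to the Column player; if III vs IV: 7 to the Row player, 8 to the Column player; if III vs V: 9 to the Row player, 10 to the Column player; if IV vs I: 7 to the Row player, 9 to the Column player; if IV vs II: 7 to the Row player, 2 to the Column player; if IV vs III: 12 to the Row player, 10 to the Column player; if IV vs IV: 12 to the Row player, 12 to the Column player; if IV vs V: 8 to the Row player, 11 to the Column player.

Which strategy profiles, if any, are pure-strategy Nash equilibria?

Find each player's best response to every opponent strategy; NE are the intersections.
The Row player's best responses — vs I: III (payoff 11); vs II: IV (payoff 7); vs III: IV (payoff 12); vs IV: IV (payoff 12); vs V: I (payoff 12).
The Column player's best responses — vs I: III (payoff 8); vs II: I (payoff 11); vs III: V (payoff 10); vs IV: IV (payoff 12).
The only mutual best response is (IV, IV); neither player gains by switching there.

(IV, IV)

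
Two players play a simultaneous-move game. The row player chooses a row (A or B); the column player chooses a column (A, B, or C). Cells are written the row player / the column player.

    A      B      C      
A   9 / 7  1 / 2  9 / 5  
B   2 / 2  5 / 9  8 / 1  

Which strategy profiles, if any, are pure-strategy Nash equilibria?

Check mutual best responses: a cell is a NE iff neither player can gain by unilaterally deviating.
The row player's best responses — vs A: A (payoff 9); vs B: B (payoff 5); vs C: A (payoff 9).
The column player's best responses — vs A: A (payoff 7); vs B: B (payoff 9).
Mutual best responses occur at (A, A) and (B, B); at each, neither player gains by switching.

(A, A) and (B, B)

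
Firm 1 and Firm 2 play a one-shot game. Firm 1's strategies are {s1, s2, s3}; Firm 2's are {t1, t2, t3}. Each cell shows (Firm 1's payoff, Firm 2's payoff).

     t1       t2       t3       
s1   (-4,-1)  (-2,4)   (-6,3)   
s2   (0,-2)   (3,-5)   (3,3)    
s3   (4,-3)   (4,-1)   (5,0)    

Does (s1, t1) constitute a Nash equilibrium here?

No

Holding Firm 2 at t1: Firm 1 gets -4 from s1 but could get 4 by switching to s3. Firm 1 has a profitable deviation.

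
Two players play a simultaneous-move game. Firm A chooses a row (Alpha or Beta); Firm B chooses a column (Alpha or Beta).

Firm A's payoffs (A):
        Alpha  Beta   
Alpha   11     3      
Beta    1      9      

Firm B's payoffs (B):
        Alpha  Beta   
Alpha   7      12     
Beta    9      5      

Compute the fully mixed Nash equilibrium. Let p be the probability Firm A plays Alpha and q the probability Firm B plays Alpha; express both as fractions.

Each player's mixing probability is pinned down by making the *other* player indifferent.
Firm B indifferent between Alpha and Beta: p·7 + (1−p)·9 = p·12 + (1−p)·5 ⟹ 9 + (-2)p = 5 + 7p ⟹ p = 4/9.
Firm A indifferent between Alpha and Beta: q·11 + (1−q)·3 = q·1 + (1−q)·9 ⟹ 3 + 8q = 9 + (-8)q ⟹ q = 3/8.

p = 4/9, q = 3/8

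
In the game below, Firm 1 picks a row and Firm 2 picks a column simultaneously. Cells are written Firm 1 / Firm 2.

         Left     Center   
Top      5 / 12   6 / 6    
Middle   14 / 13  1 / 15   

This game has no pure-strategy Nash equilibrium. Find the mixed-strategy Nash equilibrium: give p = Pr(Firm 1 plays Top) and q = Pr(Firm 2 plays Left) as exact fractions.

p = 1/4, q = 5/14

In a mixed NE each player is indifferent between their pure strategies, so the opponent's mix sets the indifference.
Firm 2 indifferent between Left and Center: p·12 + (1−p)·13 = p·6 + (1−p)·15 ⟹ 13 + (-1)p = 15 + (-9)p ⟹ p = 1/4.
Firm 1 indifferent between Top and Middle: q·5 + (1−q)·6 = q·14 + (1−q)·1 ⟹ 6 + (-1)q = 1 + 13q ⟹ q = 5/14.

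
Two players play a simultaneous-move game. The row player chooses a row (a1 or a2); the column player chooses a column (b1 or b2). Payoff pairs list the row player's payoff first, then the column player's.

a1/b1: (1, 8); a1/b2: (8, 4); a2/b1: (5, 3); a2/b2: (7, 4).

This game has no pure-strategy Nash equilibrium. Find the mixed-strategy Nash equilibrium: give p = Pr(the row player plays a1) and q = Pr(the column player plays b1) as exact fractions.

Each player's mixing probability is pinned down by making the *other* player indifferent.
The column player indifferent between b1 and b2: p·8 + (1−p)·3 = p·4 + (1−p)·4 ⟹ 3 + 5p = 4 + 0p ⟹ p = 1/5.
The row player indifferent between a1 and a2: q·1 + (1−q)·8 = q·5 + (1−q)·7 ⟹ 8 + (-7)q = 7 + (-2)q ⟹ q = 1/5.

p = 1/5, q = 1/5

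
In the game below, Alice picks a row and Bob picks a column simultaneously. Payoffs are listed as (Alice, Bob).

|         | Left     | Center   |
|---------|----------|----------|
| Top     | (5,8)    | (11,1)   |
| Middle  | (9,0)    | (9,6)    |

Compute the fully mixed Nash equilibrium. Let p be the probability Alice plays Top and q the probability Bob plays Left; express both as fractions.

p = 6/13, q = 1/3

Each player's mixing probability is pinned down by making the *other* player indifferent.
Bob indifferent between Left and Center: p·8 + (1−p)·0 = p·1 + (1−p)·6 ⟹ 0 + 8p = 6 + (-5)p ⟹ p = 6/13.
Alice indifferent between Top and Middle: q·5 + (1−q)·11 = q·9 + (1−q)·9 ⟹ 11 + (-6)q = 9 + 0q ⟹ q = 1/3.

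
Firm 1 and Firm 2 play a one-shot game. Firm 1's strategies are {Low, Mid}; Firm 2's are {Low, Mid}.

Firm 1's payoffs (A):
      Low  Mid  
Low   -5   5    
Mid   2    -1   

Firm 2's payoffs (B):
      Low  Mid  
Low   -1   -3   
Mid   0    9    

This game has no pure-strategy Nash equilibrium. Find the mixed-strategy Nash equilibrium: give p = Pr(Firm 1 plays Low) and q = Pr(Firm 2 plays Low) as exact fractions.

p = 9/11, q = 6/13

In a mixed NE each player is indifferent between their pure strategies, so the opponent's mix sets the indifference.
Firm 2 indifferent between Low and Mid: p·(-1) + (1−p)·0 = p·(-3) + (1−p)·9 ⟹ 0 + (-1)p = 9 + (-12)p ⟹ p = 9/11.
Firm 1 indifferent between Low and Mid: q·(-5) + (1−q)·5 = q·2 + (1−q)·(-1) ⟹ 5 + (-10)q = (-1) + 3q ⟹ q = 6/13.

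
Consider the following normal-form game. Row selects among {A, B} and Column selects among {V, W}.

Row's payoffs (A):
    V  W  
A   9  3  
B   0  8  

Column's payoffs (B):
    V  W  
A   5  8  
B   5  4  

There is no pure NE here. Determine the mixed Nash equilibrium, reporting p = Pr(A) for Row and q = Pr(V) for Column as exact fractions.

Each player's mixing probability is pinned down by making the *other* player indifferent.
Column indifferent between V and W: p·5 + (1−p)·5 = p·8 + (1−p)·4 ⟹ 5 + 0p = 4 + 4p ⟹ p = 1/4.
Row indifferent between A and B: q·9 + (1−q)·3 = q·0 + (1−q)·8 ⟹ 3 + 6q = 8 + (-8)q ⟹ q = 5/14.

p = 1/4, q = 5/14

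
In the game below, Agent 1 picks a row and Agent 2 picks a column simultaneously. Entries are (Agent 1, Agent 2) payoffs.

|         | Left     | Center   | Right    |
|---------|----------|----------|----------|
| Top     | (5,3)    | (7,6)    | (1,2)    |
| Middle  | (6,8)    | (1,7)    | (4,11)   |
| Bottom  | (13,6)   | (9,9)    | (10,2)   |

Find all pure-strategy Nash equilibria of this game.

A profile is a Nash equilibrium when each player is best-responding to the other.
Agent 1's best responses — vs Left: Bottom (payoff 13); vs Center: Bottom (payoff 9); vs Right: Bottom (payoff 10).
Agent 2's best responses — vs Top: Center (payoff 6); vs Middle: Right (payoff 11); vs Bottom: Center (payoff 9).
The only mutual best response is (Bottom, Center); neither player gains by switching there.

(Bottom, Center)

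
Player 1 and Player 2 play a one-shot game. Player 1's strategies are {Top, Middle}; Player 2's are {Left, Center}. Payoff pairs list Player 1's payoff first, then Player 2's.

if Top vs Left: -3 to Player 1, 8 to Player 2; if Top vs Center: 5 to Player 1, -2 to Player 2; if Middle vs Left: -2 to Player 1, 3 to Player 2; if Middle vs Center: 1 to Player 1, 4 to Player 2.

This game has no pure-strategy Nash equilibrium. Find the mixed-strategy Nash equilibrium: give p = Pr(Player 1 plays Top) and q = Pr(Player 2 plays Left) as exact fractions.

In a mixed NE each player is indifferent between their pure strategies, so the opponent's mix sets the indifference.
Player 2 indifferent between Left and Center: p·8 + (1−p)·3 = p·(-2) + (1−p)·4 ⟹ 3 + 5p = 4 + (-6)p ⟹ p = 1/11.
Player 1 indifferent between Top and Middle: q·(-3) + (1−q)·5 = q·(-2) + (1−q)·1 ⟹ 5 + (-8)q = 1 + (-3)q ⟹ q = 4/5.

p = 1/11, q = 4/5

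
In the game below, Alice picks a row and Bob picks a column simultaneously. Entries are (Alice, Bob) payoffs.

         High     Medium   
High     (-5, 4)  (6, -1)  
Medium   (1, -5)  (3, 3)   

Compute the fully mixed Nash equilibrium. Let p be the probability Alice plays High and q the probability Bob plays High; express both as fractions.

Each player's mixing probability is pinned down by making the *other* player indifferent.
Bob indifferent between High and Medium: p·4 + (1−p)·(-5) = p·(-1) + (1−p)·3 ⟹ (-5) + 9p = 3 + (-4)p ⟹ p = 8/13.
Alice indifferent between High and Medium: q·(-5) + (1−q)·6 = q·1 + (1−q)·3 ⟹ 6 + (-11)q = 3 + (-2)q ⟹ q = 1/3.

p = 8/13, q = 1/3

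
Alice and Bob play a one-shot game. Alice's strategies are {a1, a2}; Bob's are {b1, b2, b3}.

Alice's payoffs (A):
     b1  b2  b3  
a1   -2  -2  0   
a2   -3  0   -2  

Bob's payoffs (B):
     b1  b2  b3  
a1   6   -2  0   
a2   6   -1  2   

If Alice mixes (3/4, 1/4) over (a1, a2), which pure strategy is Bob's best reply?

b1

Bob's best reply maximizes expected payoff against the mix.
b1: (3/4)·6 + (1/4)·6 = 6
b2: (3/4)·(-2) + (1/4)·(-1) = -7/4
b3: (3/4)·0 + (1/4)·2 = 1/2
Highest expected payoff is 6, from b1.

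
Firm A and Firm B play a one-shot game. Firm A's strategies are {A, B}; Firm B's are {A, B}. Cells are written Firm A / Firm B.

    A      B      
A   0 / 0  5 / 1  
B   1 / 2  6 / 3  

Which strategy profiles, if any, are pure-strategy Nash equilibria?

A profile is a Nash equilibrium when each player is best-responding to the other.
Firm A's best responses — vs A: B (payoff 1); vs B: B (payoff 6).
Firm B's best responses — vs A: B (payoff 1); vs B: B (payoff 3).
The only mutual best response is (B, B); neither player gains by switching there.

(B, B)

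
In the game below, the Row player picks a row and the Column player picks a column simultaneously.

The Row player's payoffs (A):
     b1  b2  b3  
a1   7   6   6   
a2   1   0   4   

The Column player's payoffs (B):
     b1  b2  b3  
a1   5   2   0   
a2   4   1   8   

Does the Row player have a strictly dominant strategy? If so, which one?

Check whether one of the Row player's strategies beats all alternatives regardless of what the opponent does.
a1 strictly dominates: vs b1: 7 > 1; vs b2: 6 > 0; vs b3: 6 > 4.

a1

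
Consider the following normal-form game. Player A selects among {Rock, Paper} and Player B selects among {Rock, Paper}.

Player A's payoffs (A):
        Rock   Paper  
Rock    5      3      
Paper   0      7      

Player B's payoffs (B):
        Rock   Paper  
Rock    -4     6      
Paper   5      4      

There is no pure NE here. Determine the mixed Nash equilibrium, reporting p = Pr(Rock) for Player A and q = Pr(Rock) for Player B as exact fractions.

Each player's mixing probability is pinned down by making the *other* player indifferent.
Player B indifferent between Rock and Paper: p·(-4) + (1−p)·5 = p·6 + (1−p)·4 ⟹ 5 + (-9)p = 4 + 2p ⟹ p = 1/11.
Player A indifferent between Rock and Paper: q·5 + (1−q)·3 = q·0 + (1−q)·7 ⟹ 3 + 2q = 7 + (-7)q ⟹ q = 4/9.

p = 1/11, q = 4/9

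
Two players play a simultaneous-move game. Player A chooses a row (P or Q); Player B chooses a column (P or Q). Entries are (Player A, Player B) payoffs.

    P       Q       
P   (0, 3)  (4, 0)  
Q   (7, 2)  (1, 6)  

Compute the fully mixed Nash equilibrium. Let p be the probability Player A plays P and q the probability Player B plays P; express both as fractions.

Each player's mixing probability is pinned down by making the *other* player indifferent.
Player B indifferent between P and Q: p·3 + (1−p)·2 = p·0 + (1−p)·6 ⟹ 2 + 1p = 6 + (-6)p ⟹ p = 4/7.
Player A indifferent between P and Q: q·0 + (1−q)·4 = q·7 + (1−q)·1 ⟹ 4 + (-4)q = 1 + 6q ⟹ q = 3/10.

p = 4/7, q = 3/10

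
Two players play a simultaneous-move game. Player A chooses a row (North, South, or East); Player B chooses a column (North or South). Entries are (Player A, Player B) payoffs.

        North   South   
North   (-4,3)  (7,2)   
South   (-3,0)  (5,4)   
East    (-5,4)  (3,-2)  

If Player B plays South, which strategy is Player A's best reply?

North

With Player B fixed at South, Player A's payoffs are: North → 7, South → 5, East → 3.
The maximum is 7, achieved by North.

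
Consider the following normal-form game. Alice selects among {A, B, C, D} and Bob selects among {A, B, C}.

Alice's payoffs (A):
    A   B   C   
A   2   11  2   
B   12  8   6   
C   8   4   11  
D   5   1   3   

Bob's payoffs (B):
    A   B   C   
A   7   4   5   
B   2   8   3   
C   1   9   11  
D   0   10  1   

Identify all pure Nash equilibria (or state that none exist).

A profile is a Nash equilibrium when each player is best-responding to the other.
Alice's best responses — vs A: B (payoff 12); vs B: A (payoff 11); vs C: C (payoff 11).
Bob's best responses — vs A: A (payoff 7); vs B: B (payoff 8); vs C: C (payoff 11); vs D: B (payoff 10).
The only mutual best response is (C, C); neither player gains by switching there.

(C, C)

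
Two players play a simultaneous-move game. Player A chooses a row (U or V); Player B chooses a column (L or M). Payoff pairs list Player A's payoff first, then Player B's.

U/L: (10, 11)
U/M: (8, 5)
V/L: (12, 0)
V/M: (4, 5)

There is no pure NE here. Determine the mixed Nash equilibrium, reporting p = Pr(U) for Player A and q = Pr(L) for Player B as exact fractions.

In a mixed NE each player is indifferent between their pure strategies, so the opponent's mix sets the indifference.
Player B indifferent between L and M: p·11 + (1−p)·0 = p·5 + (1−p)·5 ⟹ 0 + 11p = 5 + 0p ⟹ p = 5/11.
Player A indifferent between U and V: q·10 + (1−q)·8 = q·12 + (1−q)·4 ⟹ 8 + 2q = 4 + 8q ⟹ q = 2/3.

p = 5/11, q = 2/3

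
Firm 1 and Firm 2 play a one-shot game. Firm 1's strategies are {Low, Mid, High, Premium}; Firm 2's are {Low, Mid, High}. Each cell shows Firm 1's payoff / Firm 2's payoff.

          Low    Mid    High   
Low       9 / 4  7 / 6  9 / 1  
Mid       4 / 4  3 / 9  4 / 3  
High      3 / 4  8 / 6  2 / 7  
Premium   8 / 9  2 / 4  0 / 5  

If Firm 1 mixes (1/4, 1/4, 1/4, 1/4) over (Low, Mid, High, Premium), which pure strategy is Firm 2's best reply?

Firm 2's best reply maximizes expected payoff against the mix.
Low: (1/4)·4 + (1/4)·4 + (1/4)·4 + (1/4)·9 = 21/4
Mid: (1/4)·6 + (1/4)·9 + (1/4)·6 + (1/4)·4 = 25/4
High: (1/4)·1 + (1/4)·3 + (1/4)·7 + (1/4)·5 = 4
Highest expected payoff is 25/4, from Mid.

Mid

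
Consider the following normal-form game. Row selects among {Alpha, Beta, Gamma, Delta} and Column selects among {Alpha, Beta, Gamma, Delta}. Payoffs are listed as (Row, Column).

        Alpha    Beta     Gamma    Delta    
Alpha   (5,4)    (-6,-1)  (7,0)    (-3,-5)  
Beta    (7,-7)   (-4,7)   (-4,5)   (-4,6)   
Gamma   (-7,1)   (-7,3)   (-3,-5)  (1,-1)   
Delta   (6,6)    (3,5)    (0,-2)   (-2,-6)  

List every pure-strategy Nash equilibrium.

There is no pure-strategy Nash equilibrium

Check mutual best responses: a cell is a NE iff neither player can gain by unilaterally deviating.
Row's best responses — vs Alpha: Beta (payoff 7); vs Beta: Delta (payoff 3); vs Gamma: Alpha (payoff 7); vs Delta: Gamma (payoff 1).
Column's best responses — vs Alpha: Alpha (payoff 4); vs Beta: Beta (payoff 7); vs Gamma: Beta (payoff 3); vs Delta: Alpha (payoff 6).
No cell has both players best-responding. For instance, Row's best reply to Gamma is Alpha, but against Alpha Column prefers Alpha over Gamma.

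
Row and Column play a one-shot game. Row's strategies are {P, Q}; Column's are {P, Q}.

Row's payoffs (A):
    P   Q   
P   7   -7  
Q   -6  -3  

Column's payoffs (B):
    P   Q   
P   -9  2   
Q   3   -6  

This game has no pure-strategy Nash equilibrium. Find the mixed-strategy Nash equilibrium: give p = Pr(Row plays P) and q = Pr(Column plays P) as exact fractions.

p = 9/20, q = 4/17

Each player's mixing probability is pinned down by making the *other* player indifferent.
Column indifferent between P and Q: p·(-9) + (1−p)·3 = p·2 + (1−p)·(-6) ⟹ 3 + (-12)p = (-6) + 8p ⟹ p = 9/20.
Row indifferent between P and Q: q·7 + (1−q)·(-7) = q·(-6) + (1−q)·(-3) ⟹ (-7) + 14q = (-3) + (-3)q ⟹ q = 4/17.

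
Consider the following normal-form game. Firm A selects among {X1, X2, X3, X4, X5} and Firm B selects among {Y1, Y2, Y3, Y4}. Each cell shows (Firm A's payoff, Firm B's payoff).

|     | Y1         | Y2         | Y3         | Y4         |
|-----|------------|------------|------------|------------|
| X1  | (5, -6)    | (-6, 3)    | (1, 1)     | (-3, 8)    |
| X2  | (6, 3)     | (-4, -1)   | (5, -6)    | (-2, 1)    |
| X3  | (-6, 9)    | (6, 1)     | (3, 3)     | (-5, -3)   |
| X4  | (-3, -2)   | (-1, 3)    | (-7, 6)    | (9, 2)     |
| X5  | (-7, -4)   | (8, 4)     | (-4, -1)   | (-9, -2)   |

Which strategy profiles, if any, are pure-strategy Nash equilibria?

(X2, Y1) and (X5, Y2)

Check mutual best responses: a cell is a NE iff neither player can gain by unilaterally deviating.
Firm A's best responses — vs Y1: X2 (payoff 6); vs Y2: X5 (payoff 8); vs Y3: X2 (payoff 5); vs Y4: X4 (payoff 9).
Firm B's best responses — vs X1: Y4 (payoff 8); vs X2: Y1 (payoff 3); vs X3: Y1 (payoff 9); vs X4: Y3 (payoff 6); vs X5: Y2 (payoff 4).
Mutual best responses occur at (X2, Y1) and (X5, Y2); at each, neither player gains by switching.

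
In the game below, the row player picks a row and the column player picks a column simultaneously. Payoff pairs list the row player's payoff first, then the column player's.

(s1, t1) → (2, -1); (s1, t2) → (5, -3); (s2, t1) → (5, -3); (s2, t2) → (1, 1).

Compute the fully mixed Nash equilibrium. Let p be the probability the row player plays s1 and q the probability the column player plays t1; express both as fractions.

p = 2/3, q = 4/7

In a mixed NE each player is indifferent between their pure strategies, so the opponent's mix sets the indifference.
The column player indifferent between t1 and t2: p·(-1) + (1−p)·(-3) = p·(-3) + (1−p)·1 ⟹ (-3) + 2p = 1 + (-4)p ⟹ p = 2/3.
The row player indifferent between s1 and s2: q·2 + (1−q)·5 = q·5 + (1−q)·1 ⟹ 5 + (-3)q = 1 + 4q ⟹ q = 4/7.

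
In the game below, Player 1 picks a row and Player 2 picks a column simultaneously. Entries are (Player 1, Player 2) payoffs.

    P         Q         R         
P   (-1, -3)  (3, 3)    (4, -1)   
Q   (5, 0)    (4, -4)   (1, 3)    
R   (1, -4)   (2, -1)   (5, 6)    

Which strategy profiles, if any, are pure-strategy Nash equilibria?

(R, R)

Find each player's best response to every opponent strategy; NE are the intersections.
Player 1's best responses — vs P: Q (payoff 5); vs Q: Q (payoff 4); vs R: R (payoff 5).
Player 2's best responses — vs P: Q (payoff 3); vs Q: R (payoff 3); vs R: R (payoff 6).
The only mutual best response is (R, R); neither player gains by switching there.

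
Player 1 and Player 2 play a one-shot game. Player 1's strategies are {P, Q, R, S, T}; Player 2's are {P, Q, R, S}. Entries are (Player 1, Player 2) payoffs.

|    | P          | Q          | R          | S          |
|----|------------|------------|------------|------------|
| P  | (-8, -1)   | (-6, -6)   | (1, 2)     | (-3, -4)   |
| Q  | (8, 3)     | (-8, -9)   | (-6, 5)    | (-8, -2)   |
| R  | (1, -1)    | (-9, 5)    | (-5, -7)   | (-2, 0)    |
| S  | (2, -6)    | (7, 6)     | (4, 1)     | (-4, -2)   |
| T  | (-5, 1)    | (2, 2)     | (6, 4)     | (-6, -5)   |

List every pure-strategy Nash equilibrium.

Find each player's best response to every opponent strategy; NE are the intersections.
Player 1's best responses — vs P: Q (payoff 8); vs Q: S (payoff 7); vs R: T (payoff 6); vs S: R (payoff -2).
Player 2's best responses — vs P: R (payoff 2); vs Q: R (payoff 5); vs R: Q (payoff 5); vs S: Q (payoff 6); vs T: R (payoff 4).
Mutual best responses occur at (S, Q) and (T, R); at each, neither player gains by switching.

(S, Q) and (T, R)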